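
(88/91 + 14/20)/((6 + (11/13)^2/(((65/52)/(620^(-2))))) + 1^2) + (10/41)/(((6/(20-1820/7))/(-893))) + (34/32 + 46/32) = 2843506252385035/326279750454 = 8714.93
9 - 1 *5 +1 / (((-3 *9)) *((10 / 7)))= 1073 / 270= 3.97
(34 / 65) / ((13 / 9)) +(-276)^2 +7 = 64374941 / 845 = 76183.36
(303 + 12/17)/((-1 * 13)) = -5163/221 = -23.36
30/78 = 5/13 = 0.38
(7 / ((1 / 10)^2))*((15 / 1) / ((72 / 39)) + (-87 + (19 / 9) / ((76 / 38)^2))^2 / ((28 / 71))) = 13278152.76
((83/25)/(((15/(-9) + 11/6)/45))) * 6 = 26892/5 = 5378.40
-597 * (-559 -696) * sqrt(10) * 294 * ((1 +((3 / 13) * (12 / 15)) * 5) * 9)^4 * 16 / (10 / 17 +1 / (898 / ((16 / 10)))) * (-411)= -874596059933488593750000 * sqrt(10) / 3969979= -696657484082146521.74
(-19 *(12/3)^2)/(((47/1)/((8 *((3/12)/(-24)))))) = 76/141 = 0.54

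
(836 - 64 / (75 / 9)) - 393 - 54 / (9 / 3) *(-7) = 14033 / 25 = 561.32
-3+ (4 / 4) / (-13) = -40 / 13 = -3.08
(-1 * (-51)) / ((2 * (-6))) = -17 / 4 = -4.25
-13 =-13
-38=-38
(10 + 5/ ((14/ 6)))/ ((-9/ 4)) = -340/ 63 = -5.40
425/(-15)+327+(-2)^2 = 908/3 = 302.67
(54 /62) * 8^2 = 1728 /31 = 55.74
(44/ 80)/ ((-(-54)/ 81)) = 33/ 40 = 0.82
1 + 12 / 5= 17 / 5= 3.40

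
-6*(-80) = 480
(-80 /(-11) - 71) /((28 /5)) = -3505 /308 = -11.38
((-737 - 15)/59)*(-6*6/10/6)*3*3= 20304/295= 68.83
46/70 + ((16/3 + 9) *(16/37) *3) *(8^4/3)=98634233/3885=25388.48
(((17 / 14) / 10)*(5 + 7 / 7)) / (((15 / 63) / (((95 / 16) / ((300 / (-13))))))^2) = 0.85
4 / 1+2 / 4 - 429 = -849 / 2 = -424.50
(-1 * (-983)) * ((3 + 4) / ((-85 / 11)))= -75691 / 85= -890.48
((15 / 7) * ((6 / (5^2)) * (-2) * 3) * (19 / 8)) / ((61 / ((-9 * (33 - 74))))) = -44.33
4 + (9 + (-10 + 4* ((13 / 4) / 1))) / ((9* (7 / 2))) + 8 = 260 / 21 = 12.38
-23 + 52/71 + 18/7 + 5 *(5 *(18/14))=12.45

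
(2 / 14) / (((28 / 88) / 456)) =10032 / 49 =204.73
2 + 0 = 2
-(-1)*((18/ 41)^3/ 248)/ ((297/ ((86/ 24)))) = 387/ 94008244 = 0.00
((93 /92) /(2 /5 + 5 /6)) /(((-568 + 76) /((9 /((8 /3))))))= -12555 /2233024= -0.01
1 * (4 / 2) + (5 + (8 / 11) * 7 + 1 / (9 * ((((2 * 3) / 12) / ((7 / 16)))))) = 12.19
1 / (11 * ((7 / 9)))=9 / 77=0.12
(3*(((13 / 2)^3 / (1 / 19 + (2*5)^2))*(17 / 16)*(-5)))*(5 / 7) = -53222325 / 1703296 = -31.25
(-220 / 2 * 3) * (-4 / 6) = 220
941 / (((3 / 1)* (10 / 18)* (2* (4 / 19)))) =53637 / 40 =1340.92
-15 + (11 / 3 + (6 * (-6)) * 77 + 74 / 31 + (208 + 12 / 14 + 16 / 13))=-21757174 / 8463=-2570.86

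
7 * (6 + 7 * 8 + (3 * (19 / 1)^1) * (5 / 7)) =719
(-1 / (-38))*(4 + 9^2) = 85 / 38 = 2.24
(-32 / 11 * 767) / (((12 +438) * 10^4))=-767 / 1546875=-0.00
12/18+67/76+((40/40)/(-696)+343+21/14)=4576123/13224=346.05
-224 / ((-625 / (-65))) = -2912 / 125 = -23.30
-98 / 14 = -7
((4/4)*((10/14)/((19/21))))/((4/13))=195/76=2.57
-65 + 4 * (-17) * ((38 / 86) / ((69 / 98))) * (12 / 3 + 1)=-825935 / 2967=-278.37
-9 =-9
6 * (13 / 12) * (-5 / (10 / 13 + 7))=-845 / 202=-4.18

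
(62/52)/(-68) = -31/1768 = -0.02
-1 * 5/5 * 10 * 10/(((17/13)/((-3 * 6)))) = 1376.47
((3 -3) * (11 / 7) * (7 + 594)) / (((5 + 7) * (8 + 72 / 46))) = 0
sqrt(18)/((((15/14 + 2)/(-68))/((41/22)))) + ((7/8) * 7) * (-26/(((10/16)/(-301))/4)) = 1533896/5-58548 * sqrt(2)/473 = 306604.15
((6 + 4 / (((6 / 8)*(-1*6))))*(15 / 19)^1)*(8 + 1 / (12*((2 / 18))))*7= 247.15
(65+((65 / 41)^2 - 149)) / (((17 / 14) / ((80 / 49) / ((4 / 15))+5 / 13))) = -1135555910 / 2600507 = -436.67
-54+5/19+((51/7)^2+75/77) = 3265/10241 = 0.32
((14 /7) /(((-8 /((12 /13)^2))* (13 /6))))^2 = 46656 /4826809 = 0.01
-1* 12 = -12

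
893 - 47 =846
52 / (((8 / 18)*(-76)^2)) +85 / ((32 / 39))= 1196949 / 11552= 103.61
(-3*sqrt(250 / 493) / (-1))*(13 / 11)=195*sqrt(4930) / 5423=2.52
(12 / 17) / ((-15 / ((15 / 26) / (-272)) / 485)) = 1455 / 30056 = 0.05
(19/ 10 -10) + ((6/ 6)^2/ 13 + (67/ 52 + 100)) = 24249/ 260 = 93.27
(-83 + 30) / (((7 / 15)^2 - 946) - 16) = 11925 / 216401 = 0.06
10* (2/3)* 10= 200/3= 66.67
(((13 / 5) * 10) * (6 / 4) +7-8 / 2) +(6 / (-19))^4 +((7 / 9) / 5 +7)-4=264870592 / 5864445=45.17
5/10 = 1/2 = 0.50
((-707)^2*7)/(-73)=-3498943/73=-47930.73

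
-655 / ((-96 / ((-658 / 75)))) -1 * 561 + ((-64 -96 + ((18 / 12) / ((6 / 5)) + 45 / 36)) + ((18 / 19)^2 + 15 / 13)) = -2623114927 / 3378960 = -776.31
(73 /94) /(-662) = -73 /62228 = -0.00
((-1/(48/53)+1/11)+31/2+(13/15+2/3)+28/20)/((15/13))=597857/39600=15.10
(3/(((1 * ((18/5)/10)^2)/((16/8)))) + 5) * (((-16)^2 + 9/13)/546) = 4621745/191646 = 24.12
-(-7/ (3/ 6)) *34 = 476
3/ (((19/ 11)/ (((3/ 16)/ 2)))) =99/ 608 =0.16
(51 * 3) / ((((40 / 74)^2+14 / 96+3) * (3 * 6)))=2.47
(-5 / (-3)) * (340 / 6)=850 / 9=94.44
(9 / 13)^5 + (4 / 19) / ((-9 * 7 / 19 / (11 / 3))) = -5176631 / 70174377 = -0.07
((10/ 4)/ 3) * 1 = 5/ 6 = 0.83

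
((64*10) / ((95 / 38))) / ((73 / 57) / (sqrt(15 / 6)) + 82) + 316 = 17427381596 / 54610361 - 532608*sqrt(10) / 54610361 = 319.09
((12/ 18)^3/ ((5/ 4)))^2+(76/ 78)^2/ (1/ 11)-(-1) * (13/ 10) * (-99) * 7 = -5484912733/ 6160050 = -890.40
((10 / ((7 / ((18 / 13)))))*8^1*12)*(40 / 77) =691200 / 7007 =98.64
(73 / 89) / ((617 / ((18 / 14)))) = 657 / 384391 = 0.00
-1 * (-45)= 45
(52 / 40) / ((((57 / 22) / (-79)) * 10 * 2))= -1.98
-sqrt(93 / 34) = -sqrt(3162) / 34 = -1.65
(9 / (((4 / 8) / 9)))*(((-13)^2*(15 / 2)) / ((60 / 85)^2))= 6593535 / 16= 412095.94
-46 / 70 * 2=-46 / 35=-1.31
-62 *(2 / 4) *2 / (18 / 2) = -62 / 9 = -6.89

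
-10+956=946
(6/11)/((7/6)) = 36/77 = 0.47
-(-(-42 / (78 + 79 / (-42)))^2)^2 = -9682651996416 / 104464936614481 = -0.09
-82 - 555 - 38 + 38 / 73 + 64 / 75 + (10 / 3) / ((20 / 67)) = -2417977 / 3650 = -662.46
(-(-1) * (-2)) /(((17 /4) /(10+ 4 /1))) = -112 /17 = -6.59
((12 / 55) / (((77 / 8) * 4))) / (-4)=-6 / 4235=-0.00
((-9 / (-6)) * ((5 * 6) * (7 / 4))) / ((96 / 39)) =4095 / 128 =31.99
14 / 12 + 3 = 25 / 6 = 4.17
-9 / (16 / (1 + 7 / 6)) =-39 / 32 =-1.22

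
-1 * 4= -4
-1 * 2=-2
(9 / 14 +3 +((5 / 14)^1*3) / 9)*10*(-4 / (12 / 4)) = -3160 / 63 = -50.16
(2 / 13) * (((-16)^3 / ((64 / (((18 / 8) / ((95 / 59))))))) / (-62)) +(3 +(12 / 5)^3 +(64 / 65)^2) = 224158643 / 12442625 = 18.02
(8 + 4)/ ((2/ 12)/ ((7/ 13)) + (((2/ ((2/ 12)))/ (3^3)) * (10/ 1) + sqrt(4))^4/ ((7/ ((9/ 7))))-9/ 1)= 857304/ 22012127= 0.04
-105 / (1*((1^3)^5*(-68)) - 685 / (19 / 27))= 1995 / 19787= 0.10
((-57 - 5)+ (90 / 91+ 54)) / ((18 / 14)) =-638 / 117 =-5.45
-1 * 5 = -5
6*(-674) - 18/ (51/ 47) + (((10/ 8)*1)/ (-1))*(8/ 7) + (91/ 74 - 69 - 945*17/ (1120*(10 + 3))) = -4130.89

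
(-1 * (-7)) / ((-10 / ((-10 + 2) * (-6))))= -168 / 5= -33.60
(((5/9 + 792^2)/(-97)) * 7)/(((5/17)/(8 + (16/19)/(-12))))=-303653753228/248805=-1220448.76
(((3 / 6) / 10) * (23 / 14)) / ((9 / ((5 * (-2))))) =-23 / 252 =-0.09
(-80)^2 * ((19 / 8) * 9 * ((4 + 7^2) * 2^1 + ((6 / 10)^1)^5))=1813929696 / 125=14511437.57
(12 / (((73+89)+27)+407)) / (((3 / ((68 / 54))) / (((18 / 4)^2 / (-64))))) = -51 / 19072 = -0.00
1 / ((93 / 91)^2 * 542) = 8281 / 4687758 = 0.00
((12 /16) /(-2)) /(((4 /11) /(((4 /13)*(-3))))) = 99 /104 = 0.95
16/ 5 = 3.20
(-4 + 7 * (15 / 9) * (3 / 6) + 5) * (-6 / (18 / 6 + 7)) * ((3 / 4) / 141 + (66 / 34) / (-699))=-77613 / 7446680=-0.01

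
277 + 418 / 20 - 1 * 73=224.90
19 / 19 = 1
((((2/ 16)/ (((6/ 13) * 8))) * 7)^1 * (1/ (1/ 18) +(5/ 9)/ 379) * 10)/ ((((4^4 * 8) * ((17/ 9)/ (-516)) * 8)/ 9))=-10812147255/ 1688993792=-6.40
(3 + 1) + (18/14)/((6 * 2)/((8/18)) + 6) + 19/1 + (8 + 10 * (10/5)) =3930/77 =51.04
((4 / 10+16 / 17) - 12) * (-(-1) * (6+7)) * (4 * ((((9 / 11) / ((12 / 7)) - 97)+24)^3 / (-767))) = -14719010482563 / 53399720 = -275638.35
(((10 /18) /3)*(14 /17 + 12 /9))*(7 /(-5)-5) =-3520 /1377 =-2.56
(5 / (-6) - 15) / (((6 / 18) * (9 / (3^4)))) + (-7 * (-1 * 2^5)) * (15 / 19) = -9525 / 38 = -250.66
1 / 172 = 0.01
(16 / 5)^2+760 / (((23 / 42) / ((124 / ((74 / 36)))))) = 1781353856 / 21275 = 83729.91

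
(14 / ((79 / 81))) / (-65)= -1134 / 5135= -0.22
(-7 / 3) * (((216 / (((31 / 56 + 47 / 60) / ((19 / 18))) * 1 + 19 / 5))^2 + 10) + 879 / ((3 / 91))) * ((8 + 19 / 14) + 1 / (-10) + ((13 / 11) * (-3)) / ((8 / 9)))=-350239.41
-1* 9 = -9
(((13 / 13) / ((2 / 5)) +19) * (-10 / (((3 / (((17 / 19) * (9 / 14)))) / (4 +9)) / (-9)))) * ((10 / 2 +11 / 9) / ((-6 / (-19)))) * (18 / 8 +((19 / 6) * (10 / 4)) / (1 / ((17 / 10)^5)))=261496740349 / 24000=10895697.51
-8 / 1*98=-784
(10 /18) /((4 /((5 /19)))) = 25 /684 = 0.04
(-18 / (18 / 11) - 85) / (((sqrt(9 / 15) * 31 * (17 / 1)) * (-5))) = 32 * sqrt(15) / 2635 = 0.05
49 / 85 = 0.58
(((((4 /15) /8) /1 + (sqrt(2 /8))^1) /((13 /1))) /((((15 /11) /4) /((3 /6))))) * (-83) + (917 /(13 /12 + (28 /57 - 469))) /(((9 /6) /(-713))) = 289131998216 /311726025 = 927.52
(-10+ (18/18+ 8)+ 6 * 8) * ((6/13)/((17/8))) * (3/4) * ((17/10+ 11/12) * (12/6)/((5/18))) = 796932/5525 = 144.24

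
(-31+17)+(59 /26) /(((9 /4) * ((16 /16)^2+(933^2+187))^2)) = -1241732481982784 /88695177284493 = -14.00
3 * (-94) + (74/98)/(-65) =-898207/3185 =-282.01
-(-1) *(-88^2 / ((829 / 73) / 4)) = -2261248 / 829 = -2727.68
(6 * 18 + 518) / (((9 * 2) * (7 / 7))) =34.78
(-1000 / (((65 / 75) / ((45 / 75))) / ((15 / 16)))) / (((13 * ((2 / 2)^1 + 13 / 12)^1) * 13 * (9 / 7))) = -3150 / 2197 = -1.43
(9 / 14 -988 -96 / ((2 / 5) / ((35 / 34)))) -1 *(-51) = -281653 / 238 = -1183.42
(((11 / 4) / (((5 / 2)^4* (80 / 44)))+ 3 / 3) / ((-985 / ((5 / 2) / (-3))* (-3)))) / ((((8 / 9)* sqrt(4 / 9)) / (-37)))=180153 / 9850000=0.02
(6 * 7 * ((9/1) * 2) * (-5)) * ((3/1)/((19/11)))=-124740/19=-6565.26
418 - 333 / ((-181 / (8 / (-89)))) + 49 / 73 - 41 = 443930658 / 1175957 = 377.51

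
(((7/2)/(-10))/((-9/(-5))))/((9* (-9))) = 0.00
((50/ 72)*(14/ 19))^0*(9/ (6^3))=1/ 24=0.04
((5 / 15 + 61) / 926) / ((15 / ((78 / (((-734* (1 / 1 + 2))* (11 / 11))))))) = -1196 / 7646445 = -0.00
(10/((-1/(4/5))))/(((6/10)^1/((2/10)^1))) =-8/3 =-2.67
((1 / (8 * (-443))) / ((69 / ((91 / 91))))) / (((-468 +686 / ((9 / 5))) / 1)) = 3 / 63742384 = 0.00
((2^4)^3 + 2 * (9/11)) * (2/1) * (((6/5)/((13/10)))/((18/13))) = 180296/33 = 5463.52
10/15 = 2/3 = 0.67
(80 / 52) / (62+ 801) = 20 / 11219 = 0.00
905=905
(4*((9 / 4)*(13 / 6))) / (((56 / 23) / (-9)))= -8073 / 112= -72.08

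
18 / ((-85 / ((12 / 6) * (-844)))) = 30384 / 85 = 357.46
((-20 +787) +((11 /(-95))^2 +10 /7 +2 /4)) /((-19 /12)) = -582934914 /1200325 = -485.65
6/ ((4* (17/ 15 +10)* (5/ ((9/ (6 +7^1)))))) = 81/ 4342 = 0.02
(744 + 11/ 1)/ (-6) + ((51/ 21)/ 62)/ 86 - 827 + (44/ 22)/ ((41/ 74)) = -4357742867/ 4590852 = -949.22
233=233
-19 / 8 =-2.38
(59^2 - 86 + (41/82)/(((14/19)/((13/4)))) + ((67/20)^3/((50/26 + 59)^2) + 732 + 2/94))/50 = 6817199969091563/82547942400000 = 82.58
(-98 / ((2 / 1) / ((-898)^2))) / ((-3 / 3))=39513796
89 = 89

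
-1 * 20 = -20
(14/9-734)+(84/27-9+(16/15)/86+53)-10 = -149494/215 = -695.32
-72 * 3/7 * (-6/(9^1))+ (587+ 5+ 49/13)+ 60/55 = 618049/1001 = 617.43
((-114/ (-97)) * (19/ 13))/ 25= 2166/ 31525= 0.07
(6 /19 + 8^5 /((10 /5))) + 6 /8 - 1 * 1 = 1245189 /76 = 16384.07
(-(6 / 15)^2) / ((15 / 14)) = -56 / 375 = -0.15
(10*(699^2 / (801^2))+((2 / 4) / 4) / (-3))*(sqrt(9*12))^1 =4319357*sqrt(3) / 95052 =78.71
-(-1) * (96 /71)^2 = 9216 /5041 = 1.83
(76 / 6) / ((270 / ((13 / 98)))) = 247 / 39690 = 0.01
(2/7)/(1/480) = 960/7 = 137.14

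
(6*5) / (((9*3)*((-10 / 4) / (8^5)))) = -131072 / 9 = -14563.56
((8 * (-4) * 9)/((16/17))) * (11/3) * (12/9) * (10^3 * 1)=-1496000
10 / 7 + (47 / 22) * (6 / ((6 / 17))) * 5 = 28185 / 154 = 183.02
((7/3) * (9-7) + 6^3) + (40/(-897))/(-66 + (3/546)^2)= 11095641426/50282209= 220.67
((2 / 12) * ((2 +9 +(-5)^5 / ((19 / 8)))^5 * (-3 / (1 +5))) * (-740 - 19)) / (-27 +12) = 15946724554735217.59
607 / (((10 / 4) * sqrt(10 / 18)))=325.75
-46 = -46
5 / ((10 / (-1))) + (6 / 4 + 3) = 4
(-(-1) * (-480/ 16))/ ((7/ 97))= -2910/ 7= -415.71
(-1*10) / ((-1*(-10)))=-1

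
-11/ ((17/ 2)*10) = -11/ 85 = -0.13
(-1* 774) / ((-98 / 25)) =9675 / 49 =197.45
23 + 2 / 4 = 47 / 2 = 23.50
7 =7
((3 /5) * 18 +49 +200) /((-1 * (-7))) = 1299 /35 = 37.11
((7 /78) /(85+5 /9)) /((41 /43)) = 129 /117260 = 0.00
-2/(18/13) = -13/9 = -1.44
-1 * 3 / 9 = -1 / 3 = -0.33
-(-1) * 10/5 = 2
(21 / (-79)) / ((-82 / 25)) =0.08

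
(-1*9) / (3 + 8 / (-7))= -63 / 13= -4.85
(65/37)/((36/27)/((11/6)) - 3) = -143/185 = -0.77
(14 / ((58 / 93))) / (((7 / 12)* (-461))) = -0.08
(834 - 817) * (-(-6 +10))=-68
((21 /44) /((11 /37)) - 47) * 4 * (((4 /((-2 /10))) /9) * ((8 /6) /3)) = 1757680 /9801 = 179.34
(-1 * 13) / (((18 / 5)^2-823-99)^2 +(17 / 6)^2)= -292500 / 18593139361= -0.00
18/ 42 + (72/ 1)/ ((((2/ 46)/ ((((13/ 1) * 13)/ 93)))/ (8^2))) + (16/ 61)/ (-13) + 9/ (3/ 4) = 33144003281/ 172081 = 192606.99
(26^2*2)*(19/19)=1352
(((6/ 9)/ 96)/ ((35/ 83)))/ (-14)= -83/ 70560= -0.00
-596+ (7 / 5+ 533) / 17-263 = -827.56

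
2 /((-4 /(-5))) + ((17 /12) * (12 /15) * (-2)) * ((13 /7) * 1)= -359 /210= -1.71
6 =6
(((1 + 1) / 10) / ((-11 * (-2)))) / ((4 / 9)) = 9 / 440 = 0.02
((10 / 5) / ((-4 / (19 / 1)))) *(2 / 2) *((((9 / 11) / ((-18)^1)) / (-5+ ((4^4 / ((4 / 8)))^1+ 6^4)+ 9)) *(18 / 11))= 57 / 146168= 0.00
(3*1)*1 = 3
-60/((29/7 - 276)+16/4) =28/125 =0.22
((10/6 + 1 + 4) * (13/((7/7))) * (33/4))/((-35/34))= -4862/7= -694.57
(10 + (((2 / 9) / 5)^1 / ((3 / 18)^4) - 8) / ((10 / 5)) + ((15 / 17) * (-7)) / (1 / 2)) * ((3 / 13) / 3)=1908 / 1105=1.73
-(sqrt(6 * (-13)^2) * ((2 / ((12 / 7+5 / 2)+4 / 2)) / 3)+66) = -66-364 * sqrt(6) / 261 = -69.42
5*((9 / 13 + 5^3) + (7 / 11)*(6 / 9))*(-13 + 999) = 266732720 / 429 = 621754.59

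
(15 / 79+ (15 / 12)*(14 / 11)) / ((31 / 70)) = 108325 / 26939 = 4.02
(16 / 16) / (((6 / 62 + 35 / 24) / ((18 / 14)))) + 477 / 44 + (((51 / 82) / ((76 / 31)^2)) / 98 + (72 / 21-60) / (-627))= 6946436083269 / 590735617472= 11.76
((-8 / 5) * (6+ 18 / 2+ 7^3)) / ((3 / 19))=-54416 / 15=-3627.73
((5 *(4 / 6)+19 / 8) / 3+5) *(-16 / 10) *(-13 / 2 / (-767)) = -497 / 5310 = -0.09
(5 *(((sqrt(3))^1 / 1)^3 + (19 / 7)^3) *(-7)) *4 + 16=-136396 / 49 - 420 *sqrt(3)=-3511.05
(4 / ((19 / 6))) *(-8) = -192 / 19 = -10.11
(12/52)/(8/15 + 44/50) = 0.16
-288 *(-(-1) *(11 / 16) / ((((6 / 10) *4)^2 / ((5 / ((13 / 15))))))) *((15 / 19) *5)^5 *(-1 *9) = 1710572.32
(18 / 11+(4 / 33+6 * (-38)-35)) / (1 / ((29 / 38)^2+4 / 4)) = -19698985 / 47652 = -413.39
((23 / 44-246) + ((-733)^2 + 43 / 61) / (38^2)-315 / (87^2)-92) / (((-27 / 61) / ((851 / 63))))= -23969378453693 / 22722713244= -1054.86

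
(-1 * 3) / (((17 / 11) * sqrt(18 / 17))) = -11 * sqrt(34) / 34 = -1.89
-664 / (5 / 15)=-1992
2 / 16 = 1 / 8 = 0.12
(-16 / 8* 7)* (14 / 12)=-49 / 3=-16.33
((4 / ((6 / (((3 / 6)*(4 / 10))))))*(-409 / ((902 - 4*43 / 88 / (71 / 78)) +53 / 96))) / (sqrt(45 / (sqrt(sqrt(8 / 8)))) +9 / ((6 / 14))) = -3252368 / 1012631295 +464624*sqrt(5) / 1012631295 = -0.00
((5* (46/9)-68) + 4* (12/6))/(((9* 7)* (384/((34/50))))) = -527/544320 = -0.00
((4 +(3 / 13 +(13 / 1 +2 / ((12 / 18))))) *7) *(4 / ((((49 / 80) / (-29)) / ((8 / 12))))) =-4881280 / 273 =-17880.15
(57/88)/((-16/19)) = -1083/1408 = -0.77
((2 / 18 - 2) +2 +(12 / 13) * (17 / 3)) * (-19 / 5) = -2375 / 117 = -20.30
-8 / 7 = -1.14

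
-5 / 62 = -0.08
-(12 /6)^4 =-16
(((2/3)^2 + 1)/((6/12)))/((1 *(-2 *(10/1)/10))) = -13/9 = -1.44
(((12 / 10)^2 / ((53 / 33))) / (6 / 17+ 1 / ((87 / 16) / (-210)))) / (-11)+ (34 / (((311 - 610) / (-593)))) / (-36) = -125856367121 / 67268137950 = -1.87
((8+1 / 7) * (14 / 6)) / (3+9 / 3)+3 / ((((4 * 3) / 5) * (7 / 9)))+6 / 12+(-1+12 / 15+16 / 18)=7513 / 1260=5.96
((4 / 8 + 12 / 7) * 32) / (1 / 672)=47616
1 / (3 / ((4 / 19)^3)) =64 / 20577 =0.00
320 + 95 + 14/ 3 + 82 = 1505/ 3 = 501.67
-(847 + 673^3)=-304822064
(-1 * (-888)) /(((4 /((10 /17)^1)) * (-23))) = -2220 /391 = -5.68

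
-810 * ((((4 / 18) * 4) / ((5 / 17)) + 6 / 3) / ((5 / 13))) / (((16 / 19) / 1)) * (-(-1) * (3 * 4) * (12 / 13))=-695628 / 5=-139125.60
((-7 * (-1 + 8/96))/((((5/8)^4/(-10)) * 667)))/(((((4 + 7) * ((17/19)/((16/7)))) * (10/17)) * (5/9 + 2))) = -933888/9588125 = -0.10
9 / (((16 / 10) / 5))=225 / 8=28.12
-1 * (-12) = 12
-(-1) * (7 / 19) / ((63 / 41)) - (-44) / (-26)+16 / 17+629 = 23751214 / 37791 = 628.49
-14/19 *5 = -70/19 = -3.68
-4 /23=-0.17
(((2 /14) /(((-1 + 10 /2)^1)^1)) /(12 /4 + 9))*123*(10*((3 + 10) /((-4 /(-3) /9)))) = 71955 /224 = 321.23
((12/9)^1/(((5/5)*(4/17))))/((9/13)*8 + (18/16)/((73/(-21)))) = 129064/118773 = 1.09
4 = 4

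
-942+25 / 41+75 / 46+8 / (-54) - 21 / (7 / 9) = -49236887 / 50922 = -966.91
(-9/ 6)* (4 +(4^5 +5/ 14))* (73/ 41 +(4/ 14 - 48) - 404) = 5577297021/ 8036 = 694038.95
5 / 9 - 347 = -3118 / 9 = -346.44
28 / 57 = 0.49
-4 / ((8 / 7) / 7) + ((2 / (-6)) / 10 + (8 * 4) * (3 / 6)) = -128 / 15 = -8.53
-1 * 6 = -6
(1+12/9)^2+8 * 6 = 481/9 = 53.44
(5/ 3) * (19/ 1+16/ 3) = 365/ 9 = 40.56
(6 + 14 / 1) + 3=23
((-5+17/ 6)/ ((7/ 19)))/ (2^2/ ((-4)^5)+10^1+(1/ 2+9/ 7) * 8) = -31616/ 130539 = -0.24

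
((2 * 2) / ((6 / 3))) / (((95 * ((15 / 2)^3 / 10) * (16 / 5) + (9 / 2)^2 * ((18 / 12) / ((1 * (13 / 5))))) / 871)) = 181168 / 1335015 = 0.14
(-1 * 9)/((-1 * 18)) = 1/2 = 0.50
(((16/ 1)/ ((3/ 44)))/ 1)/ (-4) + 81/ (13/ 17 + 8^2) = -63215/ 1101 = -57.42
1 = 1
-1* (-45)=45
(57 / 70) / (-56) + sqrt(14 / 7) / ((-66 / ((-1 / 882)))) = -57 / 3920 + sqrt(2) / 58212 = -0.01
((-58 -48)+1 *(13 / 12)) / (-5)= 1259 / 60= 20.98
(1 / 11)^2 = 1 / 121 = 0.01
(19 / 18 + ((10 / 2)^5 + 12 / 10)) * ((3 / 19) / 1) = 493.78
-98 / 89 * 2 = -196 / 89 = -2.20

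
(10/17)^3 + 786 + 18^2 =5454430/4913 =1110.20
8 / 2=4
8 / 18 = 0.44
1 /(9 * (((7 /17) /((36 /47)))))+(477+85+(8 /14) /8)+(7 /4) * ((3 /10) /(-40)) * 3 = 295962473 /526400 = 562.24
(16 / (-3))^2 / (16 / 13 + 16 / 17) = 1768 / 135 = 13.10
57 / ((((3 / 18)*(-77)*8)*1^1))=-171 / 308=-0.56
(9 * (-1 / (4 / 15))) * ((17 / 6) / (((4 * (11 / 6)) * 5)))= -2.61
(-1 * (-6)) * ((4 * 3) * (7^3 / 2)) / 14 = 882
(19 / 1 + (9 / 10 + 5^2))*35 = 3143 / 2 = 1571.50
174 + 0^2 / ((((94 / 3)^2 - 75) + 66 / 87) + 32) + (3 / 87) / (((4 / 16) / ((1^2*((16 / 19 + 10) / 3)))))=288446 / 1653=174.50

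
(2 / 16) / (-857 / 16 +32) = -2 / 345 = -0.01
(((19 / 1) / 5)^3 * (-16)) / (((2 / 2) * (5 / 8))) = -877952 / 625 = -1404.72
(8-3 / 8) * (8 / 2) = 30.50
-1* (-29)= 29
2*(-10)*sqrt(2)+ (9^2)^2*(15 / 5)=19683 -20*sqrt(2)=19654.72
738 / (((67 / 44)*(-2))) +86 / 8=-62063 / 268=-231.58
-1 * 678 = -678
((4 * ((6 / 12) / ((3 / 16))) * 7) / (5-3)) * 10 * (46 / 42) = 3680 / 9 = 408.89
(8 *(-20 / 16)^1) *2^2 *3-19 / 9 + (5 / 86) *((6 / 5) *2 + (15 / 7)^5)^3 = 564159936519249300361 / 91865315217397050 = 6141.16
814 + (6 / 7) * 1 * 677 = 9760 / 7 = 1394.29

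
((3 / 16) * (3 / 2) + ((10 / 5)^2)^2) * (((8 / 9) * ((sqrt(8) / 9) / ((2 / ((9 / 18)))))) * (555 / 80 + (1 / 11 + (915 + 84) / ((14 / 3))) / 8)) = 2704511 * sqrt(2) / 99792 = 38.33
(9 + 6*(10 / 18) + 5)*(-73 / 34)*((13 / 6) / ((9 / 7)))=-86359 / 1377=-62.72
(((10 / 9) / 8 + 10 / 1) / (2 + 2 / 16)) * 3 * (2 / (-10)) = -146 / 51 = -2.86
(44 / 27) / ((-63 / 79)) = -3476 / 1701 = -2.04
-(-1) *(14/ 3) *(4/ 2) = 28/ 3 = 9.33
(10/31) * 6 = 60/31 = 1.94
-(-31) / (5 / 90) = 558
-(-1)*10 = 10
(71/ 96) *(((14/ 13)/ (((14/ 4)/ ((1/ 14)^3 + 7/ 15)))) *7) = 1364833/ 1834560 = 0.74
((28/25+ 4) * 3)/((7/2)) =768/175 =4.39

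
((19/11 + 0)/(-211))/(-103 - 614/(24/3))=76/1668799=0.00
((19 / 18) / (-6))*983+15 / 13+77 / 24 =-473353 / 2808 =-168.57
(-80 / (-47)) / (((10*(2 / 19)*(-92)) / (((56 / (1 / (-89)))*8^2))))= 6060544 / 1081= 5606.42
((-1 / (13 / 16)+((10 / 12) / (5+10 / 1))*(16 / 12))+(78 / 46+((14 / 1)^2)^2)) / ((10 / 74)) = 11475058603 / 40365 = 284282.39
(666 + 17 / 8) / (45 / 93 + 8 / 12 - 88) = -7.69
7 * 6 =42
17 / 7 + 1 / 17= 2.49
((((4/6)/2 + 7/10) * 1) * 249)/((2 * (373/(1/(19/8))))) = 5146/35435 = 0.15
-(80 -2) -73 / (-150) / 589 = -6891227 / 88350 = -78.00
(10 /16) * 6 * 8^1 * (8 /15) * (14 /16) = 14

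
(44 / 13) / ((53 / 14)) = 616 / 689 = 0.89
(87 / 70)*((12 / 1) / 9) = 58 / 35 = 1.66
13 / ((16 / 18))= 14.62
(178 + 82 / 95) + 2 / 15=51014 / 285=179.00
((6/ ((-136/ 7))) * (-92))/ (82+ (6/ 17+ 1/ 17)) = 161/ 467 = 0.34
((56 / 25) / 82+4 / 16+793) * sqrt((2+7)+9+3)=3252437 * sqrt(21) / 4100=3635.25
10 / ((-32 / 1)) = -5 / 16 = -0.31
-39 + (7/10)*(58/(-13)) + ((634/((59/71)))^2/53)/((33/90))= 29911.12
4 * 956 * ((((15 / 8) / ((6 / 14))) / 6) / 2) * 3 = 4182.50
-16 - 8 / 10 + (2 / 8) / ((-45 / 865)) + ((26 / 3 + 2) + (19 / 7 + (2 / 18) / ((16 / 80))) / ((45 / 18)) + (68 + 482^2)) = 19520119 / 84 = 232382.37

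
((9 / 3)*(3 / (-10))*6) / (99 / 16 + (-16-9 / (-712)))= 38448 / 69775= 0.55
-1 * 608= -608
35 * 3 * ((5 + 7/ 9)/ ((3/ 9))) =1820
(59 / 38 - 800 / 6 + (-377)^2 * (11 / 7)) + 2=178126201 / 798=223215.79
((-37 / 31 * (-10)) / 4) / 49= 0.06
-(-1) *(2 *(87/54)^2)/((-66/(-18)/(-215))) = -180815/594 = -304.40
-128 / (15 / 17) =-2176 / 15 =-145.07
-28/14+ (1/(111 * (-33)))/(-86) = -630035/315018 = -2.00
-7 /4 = -1.75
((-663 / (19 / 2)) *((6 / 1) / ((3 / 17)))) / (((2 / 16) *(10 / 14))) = -2524704 / 95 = -26575.83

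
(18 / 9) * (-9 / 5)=-18 / 5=-3.60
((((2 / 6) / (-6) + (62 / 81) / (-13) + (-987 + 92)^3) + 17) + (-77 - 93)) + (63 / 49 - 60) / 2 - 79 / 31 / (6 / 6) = -163816379382122 / 228501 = -716917560.02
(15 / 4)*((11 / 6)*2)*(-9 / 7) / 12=-165 / 112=-1.47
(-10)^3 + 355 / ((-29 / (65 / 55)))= -323615 / 319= -1014.47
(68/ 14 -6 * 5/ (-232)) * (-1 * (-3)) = 12147/ 812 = 14.96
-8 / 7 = -1.14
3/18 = 1/6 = 0.17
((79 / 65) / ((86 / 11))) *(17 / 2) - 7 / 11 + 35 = 4388543 / 122980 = 35.69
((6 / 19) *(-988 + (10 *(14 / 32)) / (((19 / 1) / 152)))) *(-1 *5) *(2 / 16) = 14295 / 76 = 188.09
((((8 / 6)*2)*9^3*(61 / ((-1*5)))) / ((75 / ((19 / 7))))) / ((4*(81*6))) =-1159 / 2625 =-0.44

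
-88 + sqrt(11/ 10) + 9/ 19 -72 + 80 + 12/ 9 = -77.14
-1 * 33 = -33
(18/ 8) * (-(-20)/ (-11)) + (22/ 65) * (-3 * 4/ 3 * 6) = -8733/ 715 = -12.21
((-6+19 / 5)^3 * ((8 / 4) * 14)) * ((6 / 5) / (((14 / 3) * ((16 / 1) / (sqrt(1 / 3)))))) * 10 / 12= -1331 * sqrt(3) / 1000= -2.31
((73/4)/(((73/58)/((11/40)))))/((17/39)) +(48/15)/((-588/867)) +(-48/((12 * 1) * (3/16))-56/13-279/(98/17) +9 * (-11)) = -438209497/2598960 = -168.61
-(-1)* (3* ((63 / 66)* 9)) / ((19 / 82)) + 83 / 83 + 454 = 566.23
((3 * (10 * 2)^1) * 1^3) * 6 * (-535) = -192600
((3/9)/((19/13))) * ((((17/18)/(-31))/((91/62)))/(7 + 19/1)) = -17/93366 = -0.00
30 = 30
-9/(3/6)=-18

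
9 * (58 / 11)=522 / 11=47.45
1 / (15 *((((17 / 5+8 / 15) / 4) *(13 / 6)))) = 24 / 767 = 0.03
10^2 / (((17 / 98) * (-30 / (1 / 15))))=-196 / 153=-1.28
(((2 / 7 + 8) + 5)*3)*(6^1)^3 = 60264 / 7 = 8609.14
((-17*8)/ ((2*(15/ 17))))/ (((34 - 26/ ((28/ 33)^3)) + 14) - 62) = 12688256/ 9312675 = 1.36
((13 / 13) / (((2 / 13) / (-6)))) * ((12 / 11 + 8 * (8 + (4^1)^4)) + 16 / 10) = -4536012 / 55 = -82472.95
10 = 10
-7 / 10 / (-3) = 7 / 30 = 0.23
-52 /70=-26 /35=-0.74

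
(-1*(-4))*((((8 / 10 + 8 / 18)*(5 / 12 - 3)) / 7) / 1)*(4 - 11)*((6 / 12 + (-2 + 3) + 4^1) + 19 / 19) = 83.59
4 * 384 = 1536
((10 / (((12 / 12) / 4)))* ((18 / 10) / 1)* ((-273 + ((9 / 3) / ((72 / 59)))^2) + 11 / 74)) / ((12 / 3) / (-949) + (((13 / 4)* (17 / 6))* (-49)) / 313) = 5067045170421 / 381350453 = 13287.11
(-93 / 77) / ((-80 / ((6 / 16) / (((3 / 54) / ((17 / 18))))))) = 4743 / 49280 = 0.10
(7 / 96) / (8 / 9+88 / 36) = 0.02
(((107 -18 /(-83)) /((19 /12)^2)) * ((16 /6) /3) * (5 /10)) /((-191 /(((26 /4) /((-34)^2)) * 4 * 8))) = -29615872 /1653927637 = -0.02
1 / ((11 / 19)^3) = 6859 / 1331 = 5.15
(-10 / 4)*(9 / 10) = -9 / 4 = -2.25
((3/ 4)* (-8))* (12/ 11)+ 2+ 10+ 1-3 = 38/ 11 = 3.45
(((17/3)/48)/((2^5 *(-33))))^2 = 289/23123460096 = 0.00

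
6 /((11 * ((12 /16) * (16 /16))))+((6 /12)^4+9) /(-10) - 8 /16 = -239 /352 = -0.68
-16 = -16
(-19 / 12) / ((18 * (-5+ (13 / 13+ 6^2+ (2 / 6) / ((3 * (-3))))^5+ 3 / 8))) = -10097379 / 7920318829730185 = -0.00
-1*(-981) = 981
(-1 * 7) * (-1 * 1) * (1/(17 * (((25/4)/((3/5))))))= 84/2125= 0.04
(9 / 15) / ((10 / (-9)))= -27 / 50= -0.54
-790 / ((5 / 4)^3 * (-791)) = 10112 / 19775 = 0.51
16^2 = 256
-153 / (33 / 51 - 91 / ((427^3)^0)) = 867 / 512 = 1.69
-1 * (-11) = 11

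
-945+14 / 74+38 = -33552 / 37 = -906.81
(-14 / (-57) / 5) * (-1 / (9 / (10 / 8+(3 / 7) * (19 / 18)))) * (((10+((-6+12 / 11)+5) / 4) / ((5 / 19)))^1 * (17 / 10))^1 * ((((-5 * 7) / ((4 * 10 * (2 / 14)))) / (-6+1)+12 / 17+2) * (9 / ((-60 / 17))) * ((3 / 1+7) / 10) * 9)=86837751 / 1600000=54.27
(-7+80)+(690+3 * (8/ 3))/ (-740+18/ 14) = 372597/ 5171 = 72.06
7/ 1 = 7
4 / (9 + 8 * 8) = 4 / 73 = 0.05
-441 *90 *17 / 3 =-224910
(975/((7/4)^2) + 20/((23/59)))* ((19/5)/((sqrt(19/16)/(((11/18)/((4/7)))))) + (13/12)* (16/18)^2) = 86656960/273861 + 458282* sqrt(19)/1449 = 1695.04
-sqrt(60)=-2 *sqrt(15)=-7.75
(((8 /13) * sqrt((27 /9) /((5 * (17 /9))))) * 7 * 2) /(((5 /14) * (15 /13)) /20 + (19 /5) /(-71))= -1335936 * sqrt(255) /144619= -147.51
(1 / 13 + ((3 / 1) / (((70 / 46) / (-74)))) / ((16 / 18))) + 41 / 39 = -889943 / 5460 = -162.99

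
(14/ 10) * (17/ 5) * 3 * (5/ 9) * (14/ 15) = 1666/ 225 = 7.40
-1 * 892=-892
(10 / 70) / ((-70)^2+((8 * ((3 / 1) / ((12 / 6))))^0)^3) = 1 / 34307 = 0.00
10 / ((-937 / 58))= -580 / 937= -0.62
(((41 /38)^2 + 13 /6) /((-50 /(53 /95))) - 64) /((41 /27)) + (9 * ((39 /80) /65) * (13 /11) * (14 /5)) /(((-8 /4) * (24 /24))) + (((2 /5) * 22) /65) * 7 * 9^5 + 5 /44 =4497417542226623 /80428634000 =55918.11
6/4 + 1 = 5/2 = 2.50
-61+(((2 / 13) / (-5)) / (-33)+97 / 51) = -2154976 / 36465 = -59.10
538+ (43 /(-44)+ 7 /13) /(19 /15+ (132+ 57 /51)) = 10545433243 /19601296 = 538.00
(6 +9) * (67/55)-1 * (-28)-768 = -7939/11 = -721.73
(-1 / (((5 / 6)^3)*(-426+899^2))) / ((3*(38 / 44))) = -0.00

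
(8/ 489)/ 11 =0.00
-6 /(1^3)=-6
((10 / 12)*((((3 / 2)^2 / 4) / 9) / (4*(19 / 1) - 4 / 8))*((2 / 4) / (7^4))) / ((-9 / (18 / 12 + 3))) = -5 / 69609792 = -0.00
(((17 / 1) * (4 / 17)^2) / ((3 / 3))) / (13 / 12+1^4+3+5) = 0.09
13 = 13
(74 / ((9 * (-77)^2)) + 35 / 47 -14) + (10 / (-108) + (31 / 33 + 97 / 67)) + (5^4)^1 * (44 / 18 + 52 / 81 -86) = -156771332094869 / 3024608202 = -51831.95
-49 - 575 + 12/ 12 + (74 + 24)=-525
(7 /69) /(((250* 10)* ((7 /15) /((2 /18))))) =1 /103500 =0.00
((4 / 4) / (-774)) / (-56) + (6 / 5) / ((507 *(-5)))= -82463 / 183128400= -0.00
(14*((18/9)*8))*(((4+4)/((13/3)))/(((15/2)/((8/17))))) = 28672/1105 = 25.95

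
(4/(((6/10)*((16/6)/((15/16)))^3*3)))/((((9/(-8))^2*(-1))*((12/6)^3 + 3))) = -625/90112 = -0.01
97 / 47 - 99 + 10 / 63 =-286558 / 2961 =-96.78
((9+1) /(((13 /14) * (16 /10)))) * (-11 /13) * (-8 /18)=3850 /1521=2.53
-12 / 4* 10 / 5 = -6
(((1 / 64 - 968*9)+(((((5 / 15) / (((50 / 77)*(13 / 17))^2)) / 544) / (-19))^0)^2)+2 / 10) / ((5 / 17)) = -47386667 / 1600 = -29616.67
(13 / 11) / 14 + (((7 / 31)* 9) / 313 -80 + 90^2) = 11984117081 / 1494262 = 8020.09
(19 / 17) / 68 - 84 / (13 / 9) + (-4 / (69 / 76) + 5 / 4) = -15889222 / 259233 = -61.29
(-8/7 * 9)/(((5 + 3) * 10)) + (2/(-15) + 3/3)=31/42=0.74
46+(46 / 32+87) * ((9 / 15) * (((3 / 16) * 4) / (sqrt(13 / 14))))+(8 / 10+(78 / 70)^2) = 2547 * sqrt(182) / 832+58851 / 1225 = 89.34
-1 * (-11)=11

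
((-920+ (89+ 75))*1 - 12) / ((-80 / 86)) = 4128 / 5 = 825.60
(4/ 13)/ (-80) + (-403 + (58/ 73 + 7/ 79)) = -602947847/ 1499420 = -402.12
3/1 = 3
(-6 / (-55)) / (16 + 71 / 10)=4 / 847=0.00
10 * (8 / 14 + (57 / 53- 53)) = -190520 / 371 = -513.53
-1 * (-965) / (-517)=-965 / 517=-1.87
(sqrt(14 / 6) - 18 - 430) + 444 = -4 + sqrt(21) / 3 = -2.47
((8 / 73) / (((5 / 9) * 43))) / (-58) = -36 / 455155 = -0.00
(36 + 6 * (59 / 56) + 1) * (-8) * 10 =-3465.71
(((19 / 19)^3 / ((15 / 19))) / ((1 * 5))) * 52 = 988 / 75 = 13.17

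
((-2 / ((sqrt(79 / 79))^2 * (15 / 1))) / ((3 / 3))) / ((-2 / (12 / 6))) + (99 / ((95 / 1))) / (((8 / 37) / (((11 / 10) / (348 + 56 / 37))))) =43785803 / 294849600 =0.15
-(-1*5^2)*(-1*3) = -75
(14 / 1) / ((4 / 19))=66.50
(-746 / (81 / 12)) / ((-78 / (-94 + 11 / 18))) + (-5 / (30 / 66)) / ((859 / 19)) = -1079189027 / 8140743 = -132.57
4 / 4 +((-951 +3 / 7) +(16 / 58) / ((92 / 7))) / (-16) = 564103 / 9338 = 60.41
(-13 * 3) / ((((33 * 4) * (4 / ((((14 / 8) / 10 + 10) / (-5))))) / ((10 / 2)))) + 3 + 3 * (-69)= -130079 / 640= -203.25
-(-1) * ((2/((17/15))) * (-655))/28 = -41.28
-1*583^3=-198155287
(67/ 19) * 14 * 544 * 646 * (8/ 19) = 7304946.53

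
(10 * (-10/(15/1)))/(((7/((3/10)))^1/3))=-0.86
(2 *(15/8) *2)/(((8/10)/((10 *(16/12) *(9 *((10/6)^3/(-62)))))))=-15625/186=-84.01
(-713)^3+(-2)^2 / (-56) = -5074539359 / 14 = -362467097.07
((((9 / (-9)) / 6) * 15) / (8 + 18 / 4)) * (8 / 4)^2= -4 / 5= -0.80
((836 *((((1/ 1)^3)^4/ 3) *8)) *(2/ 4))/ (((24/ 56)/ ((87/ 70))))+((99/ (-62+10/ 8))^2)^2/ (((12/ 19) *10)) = 25777412936/ 7971615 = 3233.65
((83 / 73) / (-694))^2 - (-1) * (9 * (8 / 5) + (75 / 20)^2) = 1461058958177 / 51332764880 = 28.46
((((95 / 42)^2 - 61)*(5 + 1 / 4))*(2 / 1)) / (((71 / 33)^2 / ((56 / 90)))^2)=-20206131946 / 1905876075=-10.60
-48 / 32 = -3 / 2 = -1.50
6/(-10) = -0.60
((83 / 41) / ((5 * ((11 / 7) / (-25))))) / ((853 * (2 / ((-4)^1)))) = 0.02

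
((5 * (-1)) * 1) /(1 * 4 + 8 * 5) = -5 /44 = -0.11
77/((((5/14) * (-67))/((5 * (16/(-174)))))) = 8624/5829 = 1.48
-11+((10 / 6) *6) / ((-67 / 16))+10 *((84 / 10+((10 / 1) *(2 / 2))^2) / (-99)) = -161431 / 6633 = -24.34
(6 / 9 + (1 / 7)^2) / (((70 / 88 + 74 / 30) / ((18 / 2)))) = 199980 / 105497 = 1.90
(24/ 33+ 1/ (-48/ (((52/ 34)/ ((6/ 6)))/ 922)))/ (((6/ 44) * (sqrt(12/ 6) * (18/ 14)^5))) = 50576716855 * sqrt(2)/ 66638449872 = 1.07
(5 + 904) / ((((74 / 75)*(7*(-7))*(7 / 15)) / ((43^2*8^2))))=-60506676000 / 12691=-4767683.87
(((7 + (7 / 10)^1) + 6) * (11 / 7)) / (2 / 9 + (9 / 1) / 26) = 176319 / 4655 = 37.88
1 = 1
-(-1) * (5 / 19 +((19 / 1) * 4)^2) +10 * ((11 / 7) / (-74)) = 28423946 / 4921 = 5776.05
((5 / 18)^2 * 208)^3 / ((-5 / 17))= -7469800000 / 531441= -14055.75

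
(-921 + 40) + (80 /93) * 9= -27071 /31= -873.26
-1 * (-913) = 913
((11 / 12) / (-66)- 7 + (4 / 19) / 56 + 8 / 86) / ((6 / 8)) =-2848243 / 308826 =-9.22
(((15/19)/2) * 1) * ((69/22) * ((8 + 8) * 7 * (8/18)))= 12880/209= 61.63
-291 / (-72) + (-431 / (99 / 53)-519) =-590591 / 792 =-745.70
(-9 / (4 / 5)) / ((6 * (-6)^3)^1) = 5 / 576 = 0.01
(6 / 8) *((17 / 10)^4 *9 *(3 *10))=6765201 / 4000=1691.30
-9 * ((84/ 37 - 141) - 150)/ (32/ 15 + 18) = 1442205/ 11174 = 129.07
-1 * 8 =-8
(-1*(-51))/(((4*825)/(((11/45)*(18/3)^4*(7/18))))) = 238/125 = 1.90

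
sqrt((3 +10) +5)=3* sqrt(2)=4.24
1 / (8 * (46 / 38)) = 19 / 184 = 0.10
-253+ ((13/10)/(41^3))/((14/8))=-610295429/2412235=-253.00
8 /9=0.89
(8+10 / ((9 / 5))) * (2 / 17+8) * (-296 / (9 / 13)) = -21594976 / 459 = -47047.88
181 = 181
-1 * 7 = -7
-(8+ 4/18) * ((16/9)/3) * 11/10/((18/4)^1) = -13024/10935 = -1.19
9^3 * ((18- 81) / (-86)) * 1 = 534.03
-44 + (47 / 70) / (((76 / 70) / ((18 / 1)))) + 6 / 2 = -1135 / 38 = -29.87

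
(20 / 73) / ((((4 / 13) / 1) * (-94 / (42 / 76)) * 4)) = -1365 / 1043024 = -0.00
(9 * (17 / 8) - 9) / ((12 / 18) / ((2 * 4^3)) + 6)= 1.69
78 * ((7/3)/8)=91/4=22.75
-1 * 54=-54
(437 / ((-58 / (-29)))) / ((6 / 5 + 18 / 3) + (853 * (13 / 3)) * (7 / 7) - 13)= 6555 / 110716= 0.06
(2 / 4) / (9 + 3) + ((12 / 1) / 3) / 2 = 2.04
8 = 8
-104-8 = -112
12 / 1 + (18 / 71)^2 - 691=-3422515 / 5041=-678.94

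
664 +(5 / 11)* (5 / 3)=21937 / 33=664.76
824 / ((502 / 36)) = 14832 / 251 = 59.09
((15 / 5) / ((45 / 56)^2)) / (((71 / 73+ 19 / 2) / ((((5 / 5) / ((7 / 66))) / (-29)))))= -130816 / 906975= -0.14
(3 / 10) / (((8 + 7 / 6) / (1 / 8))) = 9 / 2200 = 0.00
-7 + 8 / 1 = 1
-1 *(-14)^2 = -196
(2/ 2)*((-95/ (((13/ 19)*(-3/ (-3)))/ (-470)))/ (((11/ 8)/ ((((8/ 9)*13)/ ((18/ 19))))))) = 578896.52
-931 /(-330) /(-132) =-931 /43560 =-0.02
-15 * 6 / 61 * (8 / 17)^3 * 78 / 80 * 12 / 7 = -539136 / 2097851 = -0.26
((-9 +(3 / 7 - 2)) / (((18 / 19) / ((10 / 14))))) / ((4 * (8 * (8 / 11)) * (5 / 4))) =-7733 / 28224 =-0.27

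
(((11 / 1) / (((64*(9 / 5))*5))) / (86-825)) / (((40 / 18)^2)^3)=-649539 / 3026944000000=-0.00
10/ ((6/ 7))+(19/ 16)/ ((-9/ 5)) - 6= 721/ 144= 5.01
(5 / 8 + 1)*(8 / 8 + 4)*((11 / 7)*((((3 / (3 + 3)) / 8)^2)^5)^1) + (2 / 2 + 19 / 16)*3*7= 2828493662454475 / 61572651155456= 45.94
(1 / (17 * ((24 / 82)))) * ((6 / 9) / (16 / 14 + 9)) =287 / 21726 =0.01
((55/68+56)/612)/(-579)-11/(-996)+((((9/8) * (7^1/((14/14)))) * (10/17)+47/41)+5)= 884718924667/81997544592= 10.79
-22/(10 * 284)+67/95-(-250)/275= 1.61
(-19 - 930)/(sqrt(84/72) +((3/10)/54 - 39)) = 25.03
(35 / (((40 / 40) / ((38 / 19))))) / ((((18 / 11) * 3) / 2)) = 770 / 27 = 28.52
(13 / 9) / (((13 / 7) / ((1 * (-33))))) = -77 / 3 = -25.67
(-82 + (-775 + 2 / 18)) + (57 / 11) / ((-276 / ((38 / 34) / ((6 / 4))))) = -66339707 / 77418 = -856.90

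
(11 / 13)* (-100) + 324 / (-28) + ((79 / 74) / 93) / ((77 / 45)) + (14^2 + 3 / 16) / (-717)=-1270444357025 / 13171542384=-96.45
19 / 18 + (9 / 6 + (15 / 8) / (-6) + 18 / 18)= 467 / 144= 3.24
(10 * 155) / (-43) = -1550 / 43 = -36.05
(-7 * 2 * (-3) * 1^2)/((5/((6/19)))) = 252/95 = 2.65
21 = 21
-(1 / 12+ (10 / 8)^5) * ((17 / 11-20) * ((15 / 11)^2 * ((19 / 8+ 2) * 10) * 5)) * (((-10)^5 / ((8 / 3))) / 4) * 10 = -6014202099609375 / 2725888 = -2206327662.62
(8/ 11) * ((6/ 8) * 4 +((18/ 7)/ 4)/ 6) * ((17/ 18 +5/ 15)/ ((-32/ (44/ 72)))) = -667/ 12096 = -0.06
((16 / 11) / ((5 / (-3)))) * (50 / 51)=-160 / 187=-0.86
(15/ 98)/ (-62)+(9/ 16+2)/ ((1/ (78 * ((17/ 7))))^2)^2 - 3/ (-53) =3299482355.82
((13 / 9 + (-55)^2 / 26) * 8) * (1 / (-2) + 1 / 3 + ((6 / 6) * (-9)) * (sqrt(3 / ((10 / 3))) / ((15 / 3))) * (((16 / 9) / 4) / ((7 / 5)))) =-220504 * sqrt(10) / 1365- 55126 / 351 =-667.89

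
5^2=25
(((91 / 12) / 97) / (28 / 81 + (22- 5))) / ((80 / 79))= 194103 / 43611200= 0.00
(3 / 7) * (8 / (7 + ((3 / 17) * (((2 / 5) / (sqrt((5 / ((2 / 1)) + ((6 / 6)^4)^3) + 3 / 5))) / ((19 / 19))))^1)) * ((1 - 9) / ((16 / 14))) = -9953160 / 2902933 + 2448 * sqrt(410) / 2902933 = -3.41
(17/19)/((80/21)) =0.23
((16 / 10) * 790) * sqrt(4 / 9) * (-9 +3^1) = -5056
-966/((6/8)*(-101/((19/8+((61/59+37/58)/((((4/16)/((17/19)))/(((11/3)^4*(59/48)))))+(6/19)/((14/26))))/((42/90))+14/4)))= 383411150092/10518039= 36452.72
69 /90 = 23 /30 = 0.77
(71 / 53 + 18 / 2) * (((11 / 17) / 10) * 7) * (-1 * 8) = -168784 / 4505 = -37.47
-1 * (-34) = 34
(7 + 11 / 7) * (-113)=-6780 / 7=-968.57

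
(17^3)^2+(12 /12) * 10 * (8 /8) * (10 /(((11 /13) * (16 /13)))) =1062057261 /44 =24137665.02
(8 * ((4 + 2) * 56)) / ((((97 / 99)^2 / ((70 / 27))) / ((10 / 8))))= 85377600 / 9409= 9074.04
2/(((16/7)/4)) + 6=19/2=9.50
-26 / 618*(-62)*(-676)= -544856 / 309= -1763.29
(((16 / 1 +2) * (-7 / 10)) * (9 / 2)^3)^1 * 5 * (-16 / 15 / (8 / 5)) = 15309 / 4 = 3827.25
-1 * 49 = -49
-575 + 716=141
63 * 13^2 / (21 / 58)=29406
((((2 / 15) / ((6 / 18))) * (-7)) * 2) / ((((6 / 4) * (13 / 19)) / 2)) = -2128 / 195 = -10.91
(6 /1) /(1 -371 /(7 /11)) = -1 /97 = -0.01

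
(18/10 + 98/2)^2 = 64516/25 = 2580.64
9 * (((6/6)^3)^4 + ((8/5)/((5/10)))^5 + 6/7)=66425913/21875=3036.61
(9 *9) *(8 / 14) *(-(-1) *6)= 1944 / 7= 277.71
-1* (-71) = 71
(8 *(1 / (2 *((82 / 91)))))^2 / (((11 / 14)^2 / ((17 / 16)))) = 6898073 / 203401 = 33.91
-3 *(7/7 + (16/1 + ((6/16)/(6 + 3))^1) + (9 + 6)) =-96.12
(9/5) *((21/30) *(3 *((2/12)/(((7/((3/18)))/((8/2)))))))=3/50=0.06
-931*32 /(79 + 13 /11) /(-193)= 3344 /1737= 1.93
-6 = -6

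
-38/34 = -19/17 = -1.12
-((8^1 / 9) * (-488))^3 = 59501707264 / 729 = 81620997.62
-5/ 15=-1/ 3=-0.33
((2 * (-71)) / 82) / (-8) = 71 / 328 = 0.22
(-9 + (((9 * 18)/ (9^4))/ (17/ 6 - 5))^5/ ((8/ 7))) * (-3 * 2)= 95897677083310/ 1775882908917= 54.00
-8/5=-1.60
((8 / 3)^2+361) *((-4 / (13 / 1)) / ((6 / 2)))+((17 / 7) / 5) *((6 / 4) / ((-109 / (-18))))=-50395271 / 1339065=-37.63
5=5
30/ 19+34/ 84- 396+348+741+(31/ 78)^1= 1202314/ 1729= 695.38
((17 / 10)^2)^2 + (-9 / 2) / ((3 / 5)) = 0.85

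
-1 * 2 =-2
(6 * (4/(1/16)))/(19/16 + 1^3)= 6144/35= 175.54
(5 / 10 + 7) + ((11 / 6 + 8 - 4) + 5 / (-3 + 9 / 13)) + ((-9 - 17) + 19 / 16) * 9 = -212.15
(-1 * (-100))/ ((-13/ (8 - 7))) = -100/ 13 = -7.69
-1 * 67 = -67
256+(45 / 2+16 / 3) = 1703 / 6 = 283.83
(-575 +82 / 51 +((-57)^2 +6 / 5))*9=2047758 / 85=24091.27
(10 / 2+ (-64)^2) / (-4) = -4101 / 4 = -1025.25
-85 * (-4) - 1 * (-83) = 423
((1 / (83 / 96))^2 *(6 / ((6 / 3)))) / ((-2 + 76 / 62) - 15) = -285696 / 1122907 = -0.25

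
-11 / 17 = -0.65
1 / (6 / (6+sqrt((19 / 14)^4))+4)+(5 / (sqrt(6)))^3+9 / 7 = 76675 / 51268+125 * sqrt(6) / 36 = 10.00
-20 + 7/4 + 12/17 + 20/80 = -17.29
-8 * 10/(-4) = 20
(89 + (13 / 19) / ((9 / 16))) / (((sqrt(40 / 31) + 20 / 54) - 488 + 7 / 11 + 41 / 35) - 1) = -2795243861696055 / 15083496261267541 - 370440066150 * sqrt(310) / 15083496261267541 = -0.19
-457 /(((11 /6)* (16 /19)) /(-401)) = 118700.56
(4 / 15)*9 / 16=3 / 20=0.15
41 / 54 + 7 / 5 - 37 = -9407 / 270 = -34.84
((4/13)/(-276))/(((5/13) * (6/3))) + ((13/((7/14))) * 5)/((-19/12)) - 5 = -1141969/13110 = -87.11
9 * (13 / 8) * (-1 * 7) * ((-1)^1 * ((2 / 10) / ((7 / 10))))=29.25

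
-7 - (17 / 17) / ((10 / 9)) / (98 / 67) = -7463 / 980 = -7.62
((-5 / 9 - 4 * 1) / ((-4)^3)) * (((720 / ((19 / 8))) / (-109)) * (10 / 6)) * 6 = -4100 / 2071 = -1.98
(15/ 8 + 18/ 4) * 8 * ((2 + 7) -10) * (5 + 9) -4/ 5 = -3574/ 5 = -714.80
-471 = -471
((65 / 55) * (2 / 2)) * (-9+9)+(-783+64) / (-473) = 719 / 473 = 1.52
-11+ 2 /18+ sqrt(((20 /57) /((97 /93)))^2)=-175034 /16587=-10.55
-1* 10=-10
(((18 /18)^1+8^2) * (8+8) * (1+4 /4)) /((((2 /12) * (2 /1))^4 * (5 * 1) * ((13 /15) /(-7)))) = -272160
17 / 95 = 0.18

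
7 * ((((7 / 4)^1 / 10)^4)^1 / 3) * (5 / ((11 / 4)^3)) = 16807 / 31944000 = 0.00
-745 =-745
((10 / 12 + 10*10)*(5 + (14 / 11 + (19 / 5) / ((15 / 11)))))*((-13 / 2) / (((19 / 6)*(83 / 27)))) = -4809519 / 7885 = -609.96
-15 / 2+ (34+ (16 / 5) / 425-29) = -10593 / 4250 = -2.49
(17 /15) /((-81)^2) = 17 /98415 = 0.00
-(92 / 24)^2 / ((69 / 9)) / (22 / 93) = -713 / 88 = -8.10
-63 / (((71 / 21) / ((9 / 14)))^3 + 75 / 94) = -116562726 / 270625297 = -0.43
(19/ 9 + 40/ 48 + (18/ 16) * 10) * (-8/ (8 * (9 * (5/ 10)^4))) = -2044/ 81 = -25.23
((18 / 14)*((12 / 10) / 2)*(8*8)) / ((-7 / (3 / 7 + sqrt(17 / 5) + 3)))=-41472 / 1715 - 1728*sqrt(85) / 1225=-37.19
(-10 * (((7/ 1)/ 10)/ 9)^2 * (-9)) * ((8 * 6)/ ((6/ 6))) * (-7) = -2744/ 15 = -182.93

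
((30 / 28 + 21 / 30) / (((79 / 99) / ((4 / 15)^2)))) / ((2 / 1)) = 0.08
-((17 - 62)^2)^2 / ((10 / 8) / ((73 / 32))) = -59869125 / 8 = -7483640.62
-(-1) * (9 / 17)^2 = 81 / 289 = 0.28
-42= -42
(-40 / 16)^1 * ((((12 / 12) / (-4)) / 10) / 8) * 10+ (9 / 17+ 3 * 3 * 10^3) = 9792661 / 1088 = 9000.61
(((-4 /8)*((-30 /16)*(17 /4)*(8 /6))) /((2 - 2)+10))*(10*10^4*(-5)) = -265625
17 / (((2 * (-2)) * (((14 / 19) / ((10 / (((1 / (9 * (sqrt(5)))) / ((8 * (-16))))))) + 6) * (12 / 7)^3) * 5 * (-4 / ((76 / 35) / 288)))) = 2104991 * sqrt(5) / 18626807070296640 + 114270940 / 2155880447951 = 0.00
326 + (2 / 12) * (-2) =977 / 3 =325.67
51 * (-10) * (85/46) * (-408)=8843400/23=384495.65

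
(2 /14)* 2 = 0.29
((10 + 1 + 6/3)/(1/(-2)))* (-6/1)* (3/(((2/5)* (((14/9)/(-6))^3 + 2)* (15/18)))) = 27634932/39023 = 708.17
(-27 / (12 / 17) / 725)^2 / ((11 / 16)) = 23409 / 5781875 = 0.00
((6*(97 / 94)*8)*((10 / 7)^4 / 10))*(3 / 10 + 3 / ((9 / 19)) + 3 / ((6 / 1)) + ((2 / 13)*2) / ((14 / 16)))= 1585678400 / 10269077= 154.41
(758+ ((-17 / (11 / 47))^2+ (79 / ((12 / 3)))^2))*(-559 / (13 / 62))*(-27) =447622406415 / 968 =462419841.34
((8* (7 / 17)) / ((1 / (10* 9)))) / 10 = 504 / 17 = 29.65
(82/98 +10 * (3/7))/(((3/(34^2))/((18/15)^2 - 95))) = -184673.44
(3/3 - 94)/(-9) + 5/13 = 10.72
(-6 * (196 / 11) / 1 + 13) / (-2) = 1033 / 22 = 46.95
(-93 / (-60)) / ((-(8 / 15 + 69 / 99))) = -1023 / 812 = -1.26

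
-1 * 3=-3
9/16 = 0.56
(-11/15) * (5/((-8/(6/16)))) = 11/64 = 0.17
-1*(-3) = 3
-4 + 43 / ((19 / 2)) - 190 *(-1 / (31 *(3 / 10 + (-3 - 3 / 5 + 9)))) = 2830 / 1767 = 1.60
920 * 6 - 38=5482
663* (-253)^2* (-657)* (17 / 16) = -473989653423 / 16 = -29624353338.94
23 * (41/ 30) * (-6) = -943/ 5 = -188.60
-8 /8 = -1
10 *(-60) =-600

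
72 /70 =36 /35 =1.03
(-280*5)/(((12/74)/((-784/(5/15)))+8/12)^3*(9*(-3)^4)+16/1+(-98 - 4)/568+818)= -60656836077752320/45481943373514701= -1.33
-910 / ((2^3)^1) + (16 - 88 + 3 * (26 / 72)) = -554 / 3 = -184.67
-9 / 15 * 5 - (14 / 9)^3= -4931 / 729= -6.76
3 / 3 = 1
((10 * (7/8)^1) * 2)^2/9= 1225/36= 34.03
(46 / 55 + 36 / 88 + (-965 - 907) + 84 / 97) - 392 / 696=-1736321687 / 928290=-1870.45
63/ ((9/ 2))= 14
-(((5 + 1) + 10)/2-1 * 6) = -2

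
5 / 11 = 0.45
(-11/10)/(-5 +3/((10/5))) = 11/35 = 0.31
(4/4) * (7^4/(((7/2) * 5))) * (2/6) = 686/15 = 45.73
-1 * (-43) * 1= 43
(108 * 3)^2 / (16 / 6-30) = -157464 / 41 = -3840.59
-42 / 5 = -8.40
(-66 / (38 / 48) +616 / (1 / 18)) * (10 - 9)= 209088 / 19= 11004.63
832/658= 416/329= 1.26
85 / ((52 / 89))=7565 / 52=145.48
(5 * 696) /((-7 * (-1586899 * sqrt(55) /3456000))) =145.99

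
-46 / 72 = -23 / 36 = -0.64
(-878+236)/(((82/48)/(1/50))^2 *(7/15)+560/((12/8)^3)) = -30816/171395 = -0.18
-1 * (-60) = 60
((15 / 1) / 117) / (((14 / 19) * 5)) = 19 / 546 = 0.03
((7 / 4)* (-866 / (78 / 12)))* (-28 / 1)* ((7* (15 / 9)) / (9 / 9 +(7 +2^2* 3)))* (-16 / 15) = -2376304 / 585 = -4062.06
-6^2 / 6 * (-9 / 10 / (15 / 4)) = 36 / 25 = 1.44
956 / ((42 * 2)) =239 / 21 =11.38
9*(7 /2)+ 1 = 65 /2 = 32.50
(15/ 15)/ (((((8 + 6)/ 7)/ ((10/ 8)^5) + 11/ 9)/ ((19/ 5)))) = 2.02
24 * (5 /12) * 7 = 70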